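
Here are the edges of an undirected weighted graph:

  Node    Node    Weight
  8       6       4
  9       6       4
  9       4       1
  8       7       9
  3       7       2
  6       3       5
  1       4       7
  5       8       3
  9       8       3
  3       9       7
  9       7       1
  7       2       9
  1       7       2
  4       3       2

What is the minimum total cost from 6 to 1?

7

Enumerating some paths:
6–9–7–1: 4+1+2 = 7
6–3–7–1: 5+2+2 = 9
Cheapest is 6–9–7–1 at 7.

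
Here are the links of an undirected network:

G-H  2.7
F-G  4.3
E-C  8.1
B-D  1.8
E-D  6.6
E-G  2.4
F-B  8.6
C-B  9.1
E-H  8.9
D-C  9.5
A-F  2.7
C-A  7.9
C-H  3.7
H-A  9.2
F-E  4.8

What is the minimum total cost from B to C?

Shortest distances from B:
B: 0
D: 1.8  (via B)
E: 8.4  (via D)
F: 8.6  (via B)
C: 9.1  (via B)
Shortest route: B–C = 9.1.

9.1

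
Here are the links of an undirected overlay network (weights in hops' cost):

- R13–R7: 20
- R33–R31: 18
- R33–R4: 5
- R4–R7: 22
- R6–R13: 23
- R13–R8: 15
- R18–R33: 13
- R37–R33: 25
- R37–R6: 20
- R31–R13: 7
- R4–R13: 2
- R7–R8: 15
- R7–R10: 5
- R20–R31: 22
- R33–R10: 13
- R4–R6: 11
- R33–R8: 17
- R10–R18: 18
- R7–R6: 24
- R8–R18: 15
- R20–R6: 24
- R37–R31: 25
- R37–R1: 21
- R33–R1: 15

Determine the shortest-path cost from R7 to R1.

Shortest distances from R7:
R7: 0
R10: 5  (via R7)
R8: 15  (via R7)
R33: 18  (via R10)
R13: 20  (via R7)
R4: 22  (via R7)
R18: 23  (via R10)
R6: 24  (via R7)
R31: 27  (via R13)
R1: 33  (via R33)
Shortest route: R7–R10–R33–R1 = 33 hops' cost.

33 hops' cost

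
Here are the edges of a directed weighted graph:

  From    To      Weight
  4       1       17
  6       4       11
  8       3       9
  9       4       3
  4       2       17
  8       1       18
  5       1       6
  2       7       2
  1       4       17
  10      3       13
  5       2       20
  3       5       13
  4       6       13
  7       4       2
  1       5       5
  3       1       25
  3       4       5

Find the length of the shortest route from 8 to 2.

Shortest distances from 8:
8: 0
3: 9  (via 8)
4: 14  (via 3)
1: 18  (via 8)
5: 22  (via 3)
6: 27  (via 4)
2: 31  (via 4)
Shortest route: 8 → 3 → 4 → 2 = 31.

31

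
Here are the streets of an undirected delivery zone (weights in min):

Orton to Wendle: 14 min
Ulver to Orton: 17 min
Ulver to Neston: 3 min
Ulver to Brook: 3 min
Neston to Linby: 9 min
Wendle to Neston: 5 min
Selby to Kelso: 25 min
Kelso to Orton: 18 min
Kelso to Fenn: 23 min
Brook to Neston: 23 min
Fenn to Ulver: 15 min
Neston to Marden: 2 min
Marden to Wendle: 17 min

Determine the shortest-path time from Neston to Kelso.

Running Dijkstra from Neston:
Neston: 0
Marden: 2  (via Neston)
Ulver: 3  (via Neston)
Wendle: 5  (via Neston)
Brook: 6  (via Ulver)
Linby: 9  (via Neston)
Fenn: 18  (via Ulver)
Orton: 19  (via Wendle)
Kelso: 37  (via Orton)
Shortest route: Neston → Wendle → Orton → Kelso = 37 min.

37 min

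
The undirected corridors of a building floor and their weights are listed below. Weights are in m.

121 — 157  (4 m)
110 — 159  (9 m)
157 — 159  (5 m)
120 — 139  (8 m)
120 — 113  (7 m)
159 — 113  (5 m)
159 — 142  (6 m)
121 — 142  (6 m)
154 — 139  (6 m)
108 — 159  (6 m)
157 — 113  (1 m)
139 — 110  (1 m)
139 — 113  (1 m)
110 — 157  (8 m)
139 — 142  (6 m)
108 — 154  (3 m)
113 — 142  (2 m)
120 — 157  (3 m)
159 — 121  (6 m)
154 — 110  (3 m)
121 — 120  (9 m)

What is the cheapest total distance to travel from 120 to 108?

12 m

Shortest distances from 120:
120: 0
157: 3  (via 120)
113: 4  (via 157)
139: 5  (via 113)
110: 6  (via 139)
142: 6  (via 113)
121: 7  (via 157)
159: 8  (via 157)
154: 9  (via 110)
108: 12  (via 154)
Shortest route: 120 → 157 → 113 → 139 → 110 → 154 → 108 = 12 m.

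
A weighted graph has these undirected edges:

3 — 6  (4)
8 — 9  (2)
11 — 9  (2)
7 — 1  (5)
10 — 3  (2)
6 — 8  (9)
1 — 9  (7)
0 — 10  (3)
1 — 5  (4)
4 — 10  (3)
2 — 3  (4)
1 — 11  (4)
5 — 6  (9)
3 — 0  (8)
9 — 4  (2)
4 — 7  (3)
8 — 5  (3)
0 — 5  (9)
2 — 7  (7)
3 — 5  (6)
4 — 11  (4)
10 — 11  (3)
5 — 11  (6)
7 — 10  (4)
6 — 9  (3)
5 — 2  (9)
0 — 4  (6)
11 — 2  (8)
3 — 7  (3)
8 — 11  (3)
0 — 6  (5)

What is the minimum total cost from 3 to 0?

5

Running Dijkstra from 3:
3: 0
10: 2  (via 3)
7: 3  (via 3)
2: 4  (via 3)
6: 4  (via 3)
0: 5  (via 10)
Shortest route: 3–10–0 = 5.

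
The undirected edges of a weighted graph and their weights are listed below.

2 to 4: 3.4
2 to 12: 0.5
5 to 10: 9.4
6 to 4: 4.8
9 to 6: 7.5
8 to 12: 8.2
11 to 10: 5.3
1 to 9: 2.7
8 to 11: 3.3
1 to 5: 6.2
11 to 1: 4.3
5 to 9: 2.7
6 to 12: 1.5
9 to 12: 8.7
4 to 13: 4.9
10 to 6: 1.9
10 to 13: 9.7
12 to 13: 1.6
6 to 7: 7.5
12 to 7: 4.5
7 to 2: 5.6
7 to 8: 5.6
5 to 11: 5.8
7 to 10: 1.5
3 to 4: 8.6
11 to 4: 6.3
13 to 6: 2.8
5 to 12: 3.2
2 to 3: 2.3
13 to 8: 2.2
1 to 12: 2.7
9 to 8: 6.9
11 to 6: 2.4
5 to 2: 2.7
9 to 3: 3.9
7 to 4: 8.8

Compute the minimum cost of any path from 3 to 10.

Shortest distances from 3:
3: 0
2: 2.3  (via 3)
12: 2.8  (via 2)
9: 3.9  (via 3)
6: 4.3  (via 12)
13: 4.4  (via 12)
5: 5  (via 2)
1: 5.5  (via 12)
4: 5.7  (via 2)
10: 6.2  (via 6)
Shortest route: 3–2–12–6–10 = 6.2.

6.2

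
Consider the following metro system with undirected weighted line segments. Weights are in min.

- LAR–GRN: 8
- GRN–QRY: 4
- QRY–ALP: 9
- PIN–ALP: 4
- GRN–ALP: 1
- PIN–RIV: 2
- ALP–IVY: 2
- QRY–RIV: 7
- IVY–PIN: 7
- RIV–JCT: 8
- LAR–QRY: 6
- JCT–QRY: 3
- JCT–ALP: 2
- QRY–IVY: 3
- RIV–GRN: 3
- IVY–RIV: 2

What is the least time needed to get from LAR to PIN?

13 min

Settle nodes by increasing distance from LAR:
LAR: 0
QRY: 6  (via LAR)
GRN: 8  (via LAR)
JCT: 9  (via QRY)
IVY: 9  (via QRY)
ALP: 9  (via GRN)
RIV: 11  (via GRN)
PIN: 13  (via ALP)
Shortest route: LAR–GRN–ALP–PIN = 13 min.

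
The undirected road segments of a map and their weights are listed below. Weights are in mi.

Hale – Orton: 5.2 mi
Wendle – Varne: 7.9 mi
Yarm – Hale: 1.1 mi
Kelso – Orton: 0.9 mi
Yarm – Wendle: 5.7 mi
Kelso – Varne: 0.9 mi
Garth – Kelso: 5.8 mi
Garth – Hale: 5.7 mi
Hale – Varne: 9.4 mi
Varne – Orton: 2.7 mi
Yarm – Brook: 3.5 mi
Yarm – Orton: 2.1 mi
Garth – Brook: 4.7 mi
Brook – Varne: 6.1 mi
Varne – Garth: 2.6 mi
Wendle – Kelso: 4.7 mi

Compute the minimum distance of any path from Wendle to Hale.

Enumerating some paths:
Wendle–Kelso–Orton–Yarm–Hale: 4.7+0.9+2.1+1.1 = 8.8
Wendle–Yarm–Hale: 5.7+1.1 = 6.8
Cheapest is Wendle–Yarm–Hale at 6.8 mi.

6.8 mi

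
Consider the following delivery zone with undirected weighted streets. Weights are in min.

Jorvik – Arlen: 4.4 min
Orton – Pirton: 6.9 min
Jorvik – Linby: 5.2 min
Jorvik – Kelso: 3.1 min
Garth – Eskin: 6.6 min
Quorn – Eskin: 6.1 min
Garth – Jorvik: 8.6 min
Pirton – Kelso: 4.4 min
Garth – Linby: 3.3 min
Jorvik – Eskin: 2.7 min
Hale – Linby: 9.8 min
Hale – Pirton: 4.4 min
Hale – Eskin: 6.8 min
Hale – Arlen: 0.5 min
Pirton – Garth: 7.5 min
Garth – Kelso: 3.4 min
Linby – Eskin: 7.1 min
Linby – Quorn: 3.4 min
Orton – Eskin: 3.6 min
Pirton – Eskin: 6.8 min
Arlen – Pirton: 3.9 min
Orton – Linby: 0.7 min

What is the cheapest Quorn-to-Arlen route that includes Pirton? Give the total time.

14.9 min

Shortest Quorn→Pirton: Quorn–Linby–Orton–Pirton = 11
Best Pirton to Arlen: Pirton–Arlen costing 3.9
Total via Pirton: 11 + 3.9 = 14.9 min.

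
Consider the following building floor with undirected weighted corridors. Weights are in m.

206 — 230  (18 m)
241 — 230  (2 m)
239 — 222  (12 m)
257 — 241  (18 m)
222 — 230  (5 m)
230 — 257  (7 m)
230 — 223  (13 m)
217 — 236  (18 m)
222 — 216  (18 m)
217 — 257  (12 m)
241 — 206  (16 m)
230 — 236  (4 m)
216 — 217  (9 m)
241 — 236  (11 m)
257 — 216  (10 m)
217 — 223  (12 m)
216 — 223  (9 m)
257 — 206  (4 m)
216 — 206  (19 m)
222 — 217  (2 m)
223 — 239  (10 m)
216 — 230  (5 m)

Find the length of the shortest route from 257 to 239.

24 m

Candidate routes:
257 → 216 → 223 → 239: 10+9+10 = 29
257 → 230 → 222 → 239: 7+5+12 = 24
257 → 217 → 222 → 239: 12+2+12 = 26
Cheapest is 257 → 230 → 222 → 239 at 24 m.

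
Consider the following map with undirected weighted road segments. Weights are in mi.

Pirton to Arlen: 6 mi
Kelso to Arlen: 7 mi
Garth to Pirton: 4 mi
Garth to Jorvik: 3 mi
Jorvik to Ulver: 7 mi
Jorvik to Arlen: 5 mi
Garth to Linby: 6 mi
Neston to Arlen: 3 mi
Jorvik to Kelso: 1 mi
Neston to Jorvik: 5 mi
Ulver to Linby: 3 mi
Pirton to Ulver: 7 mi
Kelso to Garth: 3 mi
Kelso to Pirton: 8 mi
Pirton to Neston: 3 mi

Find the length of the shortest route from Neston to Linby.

13 mi

Candidate routes:
Neston - Jorvik - Ulver - Linby: 5+7+3 = 15
Neston - Pirton - Garth - Linby: 3+4+6 = 13
Neston - Jorvik - Kelso - Garth - Linby: 5+1+3+6 = 15
Neston - Jorvik - Garth - Linby: 5+3+6 = 14
The minimum is 13 mi via Neston - Pirton - Garth - Linby.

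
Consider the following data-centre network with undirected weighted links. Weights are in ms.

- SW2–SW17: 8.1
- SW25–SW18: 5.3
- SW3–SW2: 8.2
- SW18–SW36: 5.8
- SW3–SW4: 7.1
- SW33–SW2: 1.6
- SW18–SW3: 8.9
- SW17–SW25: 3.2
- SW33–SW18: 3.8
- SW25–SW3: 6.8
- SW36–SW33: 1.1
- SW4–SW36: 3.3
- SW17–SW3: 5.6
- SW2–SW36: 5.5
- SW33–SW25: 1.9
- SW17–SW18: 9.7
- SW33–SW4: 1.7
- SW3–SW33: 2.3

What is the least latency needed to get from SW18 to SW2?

5.4 ms

Settle nodes by increasing distance from SW18:
SW18: 0
SW33: 3.8  (via SW18)
SW36: 4.9  (via SW33)
SW25: 5.3  (via SW18)
SW2: 5.4  (via SW33)
Shortest route: SW18 → SW33 → SW2 = 5.4 ms.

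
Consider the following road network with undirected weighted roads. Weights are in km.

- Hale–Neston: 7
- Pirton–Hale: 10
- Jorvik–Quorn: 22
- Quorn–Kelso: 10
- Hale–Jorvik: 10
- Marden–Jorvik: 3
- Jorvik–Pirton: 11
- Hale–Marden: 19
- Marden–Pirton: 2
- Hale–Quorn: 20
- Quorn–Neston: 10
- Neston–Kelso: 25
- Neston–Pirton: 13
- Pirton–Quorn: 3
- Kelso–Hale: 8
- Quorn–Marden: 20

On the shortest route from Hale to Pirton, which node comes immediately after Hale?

Pirton

Candidate routes:
Hale → Pirton: 10 = 10
Hale → Jorvik → Marden → Pirton: 10+3+2 = 15
The minimum is 10 km via Hale → Pirton.
So from Hale the first move is to Pirton.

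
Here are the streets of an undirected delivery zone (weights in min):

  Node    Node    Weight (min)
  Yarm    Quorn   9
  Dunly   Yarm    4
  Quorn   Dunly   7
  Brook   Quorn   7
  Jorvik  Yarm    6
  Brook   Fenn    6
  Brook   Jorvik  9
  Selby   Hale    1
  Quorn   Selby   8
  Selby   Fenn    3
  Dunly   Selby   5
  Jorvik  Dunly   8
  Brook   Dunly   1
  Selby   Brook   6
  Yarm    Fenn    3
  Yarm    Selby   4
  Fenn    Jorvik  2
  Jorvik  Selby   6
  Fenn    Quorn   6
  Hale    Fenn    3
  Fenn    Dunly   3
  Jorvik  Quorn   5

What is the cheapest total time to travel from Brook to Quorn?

7 min

Candidate routes:
Brook → Dunly → Quorn: 1+7 = 8
Brook → Dunly → Fenn → Quorn: 1+3+6 = 10
Brook → Quorn: 7 = 7
The minimum is 7 min via Brook → Quorn.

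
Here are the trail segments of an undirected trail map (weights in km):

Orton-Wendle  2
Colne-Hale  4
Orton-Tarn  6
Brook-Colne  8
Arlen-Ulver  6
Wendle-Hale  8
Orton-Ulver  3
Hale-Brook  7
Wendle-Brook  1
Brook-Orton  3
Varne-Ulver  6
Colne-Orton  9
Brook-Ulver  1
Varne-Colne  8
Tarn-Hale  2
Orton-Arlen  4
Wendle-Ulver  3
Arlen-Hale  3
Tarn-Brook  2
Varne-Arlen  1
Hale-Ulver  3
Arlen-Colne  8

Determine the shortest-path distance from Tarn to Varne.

6 km

Candidate routes:
Tarn–Hale–Arlen–Varne: 2+3+1 = 6
Tarn–Brook–Wendle–Orton–Arlen–Varne: 2+1+2+4+1 = 10
Tarn–Brook–Ulver–Varne: 2+1+6 = 9
The minimum is 6 km via Tarn–Hale–Arlen–Varne.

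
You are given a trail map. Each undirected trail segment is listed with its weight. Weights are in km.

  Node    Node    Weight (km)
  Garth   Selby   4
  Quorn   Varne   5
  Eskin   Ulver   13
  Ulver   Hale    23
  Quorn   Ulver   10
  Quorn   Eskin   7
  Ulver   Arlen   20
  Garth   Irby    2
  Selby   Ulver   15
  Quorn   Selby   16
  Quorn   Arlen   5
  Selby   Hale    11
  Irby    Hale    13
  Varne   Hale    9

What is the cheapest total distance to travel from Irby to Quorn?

22 km

Compare a few routes:
Irby–Hale–Varne–Quorn: 13+9+5 = 27
Irby–Garth–Selby–Quorn: 2+4+16 = 22
The minimum is 22 km via Irby–Garth–Selby–Quorn.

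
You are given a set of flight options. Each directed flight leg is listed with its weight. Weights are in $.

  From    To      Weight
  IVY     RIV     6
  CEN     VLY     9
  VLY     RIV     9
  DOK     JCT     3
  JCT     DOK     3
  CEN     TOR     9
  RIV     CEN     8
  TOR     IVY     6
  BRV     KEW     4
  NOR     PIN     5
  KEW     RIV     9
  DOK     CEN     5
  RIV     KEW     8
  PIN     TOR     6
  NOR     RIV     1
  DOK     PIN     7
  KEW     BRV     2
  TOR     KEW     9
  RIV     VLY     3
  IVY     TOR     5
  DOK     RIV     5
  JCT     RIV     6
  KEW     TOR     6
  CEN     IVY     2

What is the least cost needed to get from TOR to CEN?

$20

Compare a few routes:
TOR–KEW–RIV–CEN: 9+9+8 = 26
TOR–IVY–RIV–CEN: 6+6+8 = 20
The minimum is $20 via TOR–IVY–RIV–CEN.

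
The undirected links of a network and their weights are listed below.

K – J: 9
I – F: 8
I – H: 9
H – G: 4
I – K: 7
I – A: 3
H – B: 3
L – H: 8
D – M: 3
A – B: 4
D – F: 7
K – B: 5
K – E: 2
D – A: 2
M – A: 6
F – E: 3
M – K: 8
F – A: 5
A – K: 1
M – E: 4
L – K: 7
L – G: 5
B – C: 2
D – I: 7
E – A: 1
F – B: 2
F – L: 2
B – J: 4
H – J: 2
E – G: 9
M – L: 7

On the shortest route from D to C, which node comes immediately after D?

Candidate routes:
D - A - B - C: 2+4+2 = 8
D - A - K - B - C: 2+1+5+2 = 10
Cheapest is D - A - B - C at 8.
So from D the first move is to A.

A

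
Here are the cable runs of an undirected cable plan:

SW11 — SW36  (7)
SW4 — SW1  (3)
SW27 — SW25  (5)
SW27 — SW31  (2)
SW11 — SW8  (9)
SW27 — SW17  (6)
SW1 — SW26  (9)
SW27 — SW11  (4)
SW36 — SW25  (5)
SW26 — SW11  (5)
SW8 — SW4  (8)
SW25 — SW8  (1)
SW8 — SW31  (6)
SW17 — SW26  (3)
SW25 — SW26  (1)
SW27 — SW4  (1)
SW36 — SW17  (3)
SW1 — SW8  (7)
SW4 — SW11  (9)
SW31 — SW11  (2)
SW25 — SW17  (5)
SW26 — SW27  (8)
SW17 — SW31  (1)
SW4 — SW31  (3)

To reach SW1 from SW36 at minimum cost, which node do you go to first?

SW17

Candidate routes:
SW36 → SW25 → SW8 → SW1: 5+1+7 = 13
SW36 → SW17 → SW31 → SW4 → SW1: 3+1+3+3 = 10
Cheapest is SW36 → SW17 → SW31 → SW4 → SW1 at 10.
So from SW36 the first move is to SW17.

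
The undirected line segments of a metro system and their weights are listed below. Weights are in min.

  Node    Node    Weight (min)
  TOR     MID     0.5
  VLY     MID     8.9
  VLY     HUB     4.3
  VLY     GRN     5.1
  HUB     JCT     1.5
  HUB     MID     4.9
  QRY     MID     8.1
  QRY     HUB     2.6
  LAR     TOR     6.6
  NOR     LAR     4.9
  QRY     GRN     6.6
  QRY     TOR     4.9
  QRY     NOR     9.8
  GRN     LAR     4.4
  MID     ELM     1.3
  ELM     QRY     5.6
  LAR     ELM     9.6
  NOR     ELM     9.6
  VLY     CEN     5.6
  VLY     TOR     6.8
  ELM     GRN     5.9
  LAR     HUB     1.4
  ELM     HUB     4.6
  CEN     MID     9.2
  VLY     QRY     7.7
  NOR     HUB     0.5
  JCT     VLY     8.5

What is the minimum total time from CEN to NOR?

Settle nodes by increasing distance from CEN:
CEN: 0
VLY: 5.6  (via CEN)
MID: 9.2  (via CEN)
TOR: 9.7  (via MID)
HUB: 9.9  (via VLY)
NOR: 10.4  (via HUB)
Shortest route: CEN–VLY–HUB–NOR = 10.4 min.

10.4 min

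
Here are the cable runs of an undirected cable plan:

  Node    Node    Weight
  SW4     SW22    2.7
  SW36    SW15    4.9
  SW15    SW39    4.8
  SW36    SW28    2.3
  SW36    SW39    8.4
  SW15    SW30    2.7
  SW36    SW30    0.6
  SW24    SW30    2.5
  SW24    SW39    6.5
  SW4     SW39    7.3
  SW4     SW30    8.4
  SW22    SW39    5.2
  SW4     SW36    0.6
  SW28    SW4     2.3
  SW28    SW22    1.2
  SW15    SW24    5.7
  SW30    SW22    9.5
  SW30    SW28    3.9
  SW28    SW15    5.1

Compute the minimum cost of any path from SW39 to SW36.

Running Dijkstra from SW39:
SW39: 0
SW15: 4.8  (via SW39)
SW22: 5.2  (via SW39)
SW28: 6.4  (via SW22)
SW24: 6.5  (via SW39)
SW4: 7.3  (via SW39)
SW30: 7.5  (via SW15)
SW36: 7.9  (via SW4)
Shortest route: SW39 → SW4 → SW36 = 7.9.

7.9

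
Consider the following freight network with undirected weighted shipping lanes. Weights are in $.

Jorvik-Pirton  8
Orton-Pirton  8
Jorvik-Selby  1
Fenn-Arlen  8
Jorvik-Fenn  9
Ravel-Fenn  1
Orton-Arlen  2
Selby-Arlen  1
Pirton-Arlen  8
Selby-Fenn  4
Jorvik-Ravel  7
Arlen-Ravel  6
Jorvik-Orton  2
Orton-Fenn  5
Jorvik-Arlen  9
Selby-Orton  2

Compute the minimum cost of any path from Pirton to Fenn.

$13

Settle nodes by increasing distance from Pirton:
Pirton: 0
Arlen: 8  (via Pirton)
Jorvik: 8  (via Pirton)
Orton: 8  (via Pirton)
Selby: 9  (via Arlen)
Fenn: 13  (via Orton)
Shortest route: Pirton–Orton–Fenn = $13.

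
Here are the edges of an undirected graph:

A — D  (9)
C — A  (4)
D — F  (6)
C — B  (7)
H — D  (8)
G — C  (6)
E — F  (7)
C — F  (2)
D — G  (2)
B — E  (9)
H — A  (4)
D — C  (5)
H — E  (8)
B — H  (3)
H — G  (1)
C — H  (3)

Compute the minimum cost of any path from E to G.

Shortest distances from E:
E: 0
F: 7  (via E)
H: 8  (via E)
B: 9  (via E)
C: 9  (via F)
G: 9  (via H)
Shortest route: E → H → G = 9.

9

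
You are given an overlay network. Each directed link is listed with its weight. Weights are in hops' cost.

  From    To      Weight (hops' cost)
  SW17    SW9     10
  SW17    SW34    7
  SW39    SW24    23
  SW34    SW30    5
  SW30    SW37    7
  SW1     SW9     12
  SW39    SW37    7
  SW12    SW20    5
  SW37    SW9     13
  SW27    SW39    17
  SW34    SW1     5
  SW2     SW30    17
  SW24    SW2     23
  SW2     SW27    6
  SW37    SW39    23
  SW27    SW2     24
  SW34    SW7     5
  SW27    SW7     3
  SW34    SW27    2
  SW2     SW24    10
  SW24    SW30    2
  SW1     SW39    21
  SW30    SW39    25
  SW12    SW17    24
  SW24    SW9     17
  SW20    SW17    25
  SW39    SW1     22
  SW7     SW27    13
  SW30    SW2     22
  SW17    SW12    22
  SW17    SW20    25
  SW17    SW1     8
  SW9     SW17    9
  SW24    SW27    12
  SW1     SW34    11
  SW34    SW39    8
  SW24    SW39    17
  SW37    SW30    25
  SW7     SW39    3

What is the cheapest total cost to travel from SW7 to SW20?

57 hops' cost

Candidate routes:
SW7–SW39–SW37–SW9–SW17–SW20: 3+7+13+9+25 = 57
SW7–SW39–SW1–SW9–SW17–SW20: 3+22+12+9+25 = 71
SW7–SW39–SW37–SW9–SW17–SW12–SW20: 3+7+13+9+22+5 = 59
SW7–SW39–SW1–SW9–SW17–SW12–SW20: 3+22+12+9+22+5 = 73
The minimum is 57 hops' cost via SW7–SW39–SW37–SW9–SW17–SW20.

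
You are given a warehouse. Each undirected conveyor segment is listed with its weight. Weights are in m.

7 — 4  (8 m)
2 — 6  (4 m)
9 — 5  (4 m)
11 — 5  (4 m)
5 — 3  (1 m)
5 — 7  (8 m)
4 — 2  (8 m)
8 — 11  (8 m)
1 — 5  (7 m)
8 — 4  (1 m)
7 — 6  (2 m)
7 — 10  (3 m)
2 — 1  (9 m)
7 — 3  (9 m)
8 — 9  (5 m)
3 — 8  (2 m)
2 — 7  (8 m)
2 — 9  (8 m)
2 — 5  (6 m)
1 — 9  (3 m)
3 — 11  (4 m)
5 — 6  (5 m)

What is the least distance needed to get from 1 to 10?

17 m

Running Dijkstra from 1:
1: 0
9: 3  (via 1)
5: 7  (via 1)
3: 8  (via 5)
8: 8  (via 9)
2: 9  (via 1)
4: 9  (via 8)
11: 11  (via 5)
6: 12  (via 5)
7: 14  (via 6)
10: 17  (via 7)
Shortest route: 1 → 5 → 6 → 7 → 10 = 17 m.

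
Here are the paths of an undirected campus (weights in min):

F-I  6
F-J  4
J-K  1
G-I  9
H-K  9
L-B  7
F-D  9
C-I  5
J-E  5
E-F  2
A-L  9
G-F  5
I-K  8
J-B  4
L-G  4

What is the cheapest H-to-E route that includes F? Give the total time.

Shortest H→F: H → K → J → F = 14
Shortest F→E: F → E = 2
Total via F: 14 + 2 = 16 min.

16 min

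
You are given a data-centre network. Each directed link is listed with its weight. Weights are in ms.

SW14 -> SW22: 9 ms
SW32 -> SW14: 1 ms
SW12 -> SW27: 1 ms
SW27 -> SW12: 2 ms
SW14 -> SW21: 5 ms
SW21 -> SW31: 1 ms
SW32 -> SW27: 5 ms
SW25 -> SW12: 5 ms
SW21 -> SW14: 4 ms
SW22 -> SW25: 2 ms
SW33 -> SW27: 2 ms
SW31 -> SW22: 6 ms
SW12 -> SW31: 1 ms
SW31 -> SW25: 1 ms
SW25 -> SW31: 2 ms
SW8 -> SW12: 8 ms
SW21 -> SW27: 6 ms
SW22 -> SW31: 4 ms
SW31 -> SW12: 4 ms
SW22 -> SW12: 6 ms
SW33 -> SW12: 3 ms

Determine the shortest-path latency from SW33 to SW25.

Enumerating some paths:
SW33–SW27–SW12–SW31–SW25: 2+2+1+1 = 6
SW33–SW12–SW31–SW25: 3+1+1 = 5
Cheapest is SW33–SW12–SW31–SW25 at 5 ms.

5 ms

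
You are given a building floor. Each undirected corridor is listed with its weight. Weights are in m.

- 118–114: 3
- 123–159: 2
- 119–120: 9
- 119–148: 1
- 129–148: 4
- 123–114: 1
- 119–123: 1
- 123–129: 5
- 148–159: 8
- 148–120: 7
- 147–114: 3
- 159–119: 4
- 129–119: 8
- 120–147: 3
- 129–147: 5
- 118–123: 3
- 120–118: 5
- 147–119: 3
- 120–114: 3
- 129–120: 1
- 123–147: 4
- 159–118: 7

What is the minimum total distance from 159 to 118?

Settle nodes by increasing distance from 159:
159: 0
123: 2  (via 159)
119: 3  (via 123)
114: 3  (via 123)
148: 4  (via 119)
118: 5  (via 123)
Shortest route: 159 → 123 → 118 = 5 m.

5 m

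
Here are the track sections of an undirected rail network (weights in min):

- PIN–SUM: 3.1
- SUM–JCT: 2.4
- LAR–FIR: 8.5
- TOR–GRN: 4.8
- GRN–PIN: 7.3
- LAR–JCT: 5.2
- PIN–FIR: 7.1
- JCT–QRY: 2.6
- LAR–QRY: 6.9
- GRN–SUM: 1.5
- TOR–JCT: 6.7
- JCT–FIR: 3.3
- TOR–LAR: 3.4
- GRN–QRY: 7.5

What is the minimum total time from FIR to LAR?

Running Dijkstra from FIR:
FIR: 0
JCT: 3.3  (via FIR)
SUM: 5.7  (via JCT)
QRY: 5.9  (via JCT)
PIN: 7.1  (via FIR)
GRN: 7.2  (via SUM)
LAR: 8.5  (via FIR)
Shortest route: FIR → LAR = 8.5 min.

8.5 min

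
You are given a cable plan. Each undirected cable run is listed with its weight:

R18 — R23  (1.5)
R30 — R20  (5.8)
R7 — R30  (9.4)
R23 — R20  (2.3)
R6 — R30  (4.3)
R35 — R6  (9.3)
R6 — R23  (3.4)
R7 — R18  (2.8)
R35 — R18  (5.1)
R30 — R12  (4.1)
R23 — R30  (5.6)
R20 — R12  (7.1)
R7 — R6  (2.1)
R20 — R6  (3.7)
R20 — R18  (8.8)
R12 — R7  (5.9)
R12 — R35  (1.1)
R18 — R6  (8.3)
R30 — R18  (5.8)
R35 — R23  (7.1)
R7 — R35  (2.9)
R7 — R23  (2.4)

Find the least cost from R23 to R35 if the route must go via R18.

Best R23 to R18: R23–R18 costing 1.5
Shortest R18→R35: R18–R35 = 5.1
Total via R18: 1.5 + 5.1 = 6.6.

6.6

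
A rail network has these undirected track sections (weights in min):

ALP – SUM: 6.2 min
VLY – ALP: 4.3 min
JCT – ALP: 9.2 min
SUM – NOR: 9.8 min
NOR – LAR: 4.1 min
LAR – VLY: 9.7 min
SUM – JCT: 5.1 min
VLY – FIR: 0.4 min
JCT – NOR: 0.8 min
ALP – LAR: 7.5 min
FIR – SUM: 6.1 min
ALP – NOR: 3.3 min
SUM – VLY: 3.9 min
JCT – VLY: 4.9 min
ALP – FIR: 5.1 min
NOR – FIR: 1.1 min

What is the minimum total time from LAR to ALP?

7.4 min

Shortest distances from LAR:
LAR: 0
NOR: 4.1  (via LAR)
JCT: 4.9  (via NOR)
FIR: 5.2  (via NOR)
VLY: 5.6  (via FIR)
ALP: 7.4  (via NOR)
Shortest route: LAR → NOR → ALP = 7.4 min.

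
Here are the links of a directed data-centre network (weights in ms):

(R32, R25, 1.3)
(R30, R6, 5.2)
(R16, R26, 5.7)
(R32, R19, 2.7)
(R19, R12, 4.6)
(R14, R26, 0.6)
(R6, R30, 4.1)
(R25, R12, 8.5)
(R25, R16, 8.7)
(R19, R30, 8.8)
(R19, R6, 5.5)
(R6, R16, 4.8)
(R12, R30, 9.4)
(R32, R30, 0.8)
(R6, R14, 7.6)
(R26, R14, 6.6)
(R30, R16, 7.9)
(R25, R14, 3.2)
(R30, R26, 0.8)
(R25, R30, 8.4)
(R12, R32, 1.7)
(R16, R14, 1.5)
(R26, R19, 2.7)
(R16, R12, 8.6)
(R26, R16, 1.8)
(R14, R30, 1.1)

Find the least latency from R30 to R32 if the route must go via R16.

Shortest R30→R16: R30–R26–R16 = 2.6
Best R16 to R32: R16–R12–R32 costing 10.3
Total via R16: 2.6 + 10.3 = 12.9 ms.

12.9 ms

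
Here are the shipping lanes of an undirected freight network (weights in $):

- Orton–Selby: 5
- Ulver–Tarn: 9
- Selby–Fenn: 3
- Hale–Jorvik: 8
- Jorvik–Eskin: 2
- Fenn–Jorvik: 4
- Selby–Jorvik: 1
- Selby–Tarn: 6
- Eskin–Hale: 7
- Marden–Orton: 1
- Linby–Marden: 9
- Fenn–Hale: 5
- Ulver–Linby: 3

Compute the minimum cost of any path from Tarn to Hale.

Candidate routes:
Tarn - Selby - Fenn - Hale: 6+3+5 = 14
Tarn - Selby - Jorvik - Hale: 6+1+8 = 15
The minimum is $14 via Tarn - Selby - Fenn - Hale.

$14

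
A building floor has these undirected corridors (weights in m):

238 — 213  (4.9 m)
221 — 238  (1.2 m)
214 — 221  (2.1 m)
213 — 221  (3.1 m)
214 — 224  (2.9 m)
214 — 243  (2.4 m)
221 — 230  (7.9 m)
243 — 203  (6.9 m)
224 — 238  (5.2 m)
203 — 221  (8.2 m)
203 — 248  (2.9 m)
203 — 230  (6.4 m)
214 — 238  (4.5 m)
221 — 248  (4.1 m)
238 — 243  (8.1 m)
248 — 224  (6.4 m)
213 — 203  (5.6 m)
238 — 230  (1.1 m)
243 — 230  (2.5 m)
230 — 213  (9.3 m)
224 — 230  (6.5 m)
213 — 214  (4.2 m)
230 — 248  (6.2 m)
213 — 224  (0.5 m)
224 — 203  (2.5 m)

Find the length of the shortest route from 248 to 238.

Enumerating some paths:
248 → 203 → 230 → 238: 2.9+6.4+1.1 = 10.4
248 → 221 → 238: 4.1+1.2 = 5.3
248 → 230 → 238: 6.2+1.1 = 7.3
248 → 203 → 224 → 213 → 221 → 238: 2.9+2.5+0.5+3.1+1.2 = 10.2
Cheapest is 248 → 221 → 238 at 5.3 m.

5.3 m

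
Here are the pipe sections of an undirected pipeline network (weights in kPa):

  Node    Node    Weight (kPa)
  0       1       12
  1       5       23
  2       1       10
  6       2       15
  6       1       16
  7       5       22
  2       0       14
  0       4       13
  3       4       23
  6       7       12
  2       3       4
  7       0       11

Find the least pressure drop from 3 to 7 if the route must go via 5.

Shortest 3→5: 3 → 2 → 1 → 5 = 37
Best 5 to 7: 5 → 7 costing 22
Total via 5: 37 + 22 = 59 kPa.

59 kPa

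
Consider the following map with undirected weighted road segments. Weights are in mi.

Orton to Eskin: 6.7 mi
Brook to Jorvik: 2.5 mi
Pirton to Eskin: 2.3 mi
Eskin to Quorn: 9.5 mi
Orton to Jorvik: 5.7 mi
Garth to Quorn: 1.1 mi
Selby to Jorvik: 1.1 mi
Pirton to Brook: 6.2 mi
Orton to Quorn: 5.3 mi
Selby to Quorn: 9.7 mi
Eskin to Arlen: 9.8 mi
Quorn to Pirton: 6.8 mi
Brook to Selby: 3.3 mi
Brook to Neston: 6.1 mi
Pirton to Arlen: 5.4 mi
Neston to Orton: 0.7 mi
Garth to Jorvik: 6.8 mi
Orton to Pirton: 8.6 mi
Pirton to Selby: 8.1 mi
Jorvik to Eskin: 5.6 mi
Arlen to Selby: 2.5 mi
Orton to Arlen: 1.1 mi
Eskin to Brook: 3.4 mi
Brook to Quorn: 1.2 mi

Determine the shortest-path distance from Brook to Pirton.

5.7 mi

Shortest distances from Brook:
Brook: 0
Quorn: 1.2  (via Brook)
Garth: 2.3  (via Quorn)
Jorvik: 2.5  (via Brook)
Selby: 3.3  (via Brook)
Eskin: 3.4  (via Brook)
Pirton: 5.7  (via Eskin)
Shortest route: Brook–Eskin–Pirton = 5.7 mi.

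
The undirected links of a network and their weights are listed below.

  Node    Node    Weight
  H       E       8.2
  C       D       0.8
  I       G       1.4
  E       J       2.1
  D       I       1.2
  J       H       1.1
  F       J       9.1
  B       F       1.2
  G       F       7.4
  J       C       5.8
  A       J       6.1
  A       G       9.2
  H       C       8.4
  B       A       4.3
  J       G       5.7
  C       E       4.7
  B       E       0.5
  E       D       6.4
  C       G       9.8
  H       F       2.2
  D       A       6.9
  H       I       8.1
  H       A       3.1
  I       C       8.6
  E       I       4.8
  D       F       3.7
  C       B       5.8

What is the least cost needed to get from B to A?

Shortest distances from B:
B: 0
E: 0.5  (via B)
F: 1.2  (via B)
J: 2.6  (via E)
H: 3.4  (via F)
A: 4.3  (via B)
Shortest route: B–A = 4.3.

4.3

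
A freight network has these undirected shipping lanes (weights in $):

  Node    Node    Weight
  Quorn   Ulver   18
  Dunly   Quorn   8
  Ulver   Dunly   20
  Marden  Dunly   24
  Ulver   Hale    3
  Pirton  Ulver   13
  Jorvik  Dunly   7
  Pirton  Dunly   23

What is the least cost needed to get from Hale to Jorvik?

$30

Candidate routes:
Hale–Ulver–Dunly–Jorvik: 3+20+7 = 30
Hale–Ulver–Quorn–Dunly–Jorvik: 3+18+8+7 = 36
Hale–Ulver–Pirton–Dunly–Jorvik: 3+13+23+7 = 46
Cheapest is Hale–Ulver–Dunly–Jorvik at $30.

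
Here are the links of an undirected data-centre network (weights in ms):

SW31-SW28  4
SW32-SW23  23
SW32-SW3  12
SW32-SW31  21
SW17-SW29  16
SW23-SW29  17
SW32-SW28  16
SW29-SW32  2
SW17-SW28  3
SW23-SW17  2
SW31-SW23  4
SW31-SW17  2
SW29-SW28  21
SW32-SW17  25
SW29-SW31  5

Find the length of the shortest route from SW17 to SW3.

Settle nodes by increasing distance from SW17:
SW17: 0
SW23: 2  (via SW17)
SW31: 2  (via SW17)
SW28: 3  (via SW17)
SW29: 7  (via SW31)
SW32: 9  (via SW29)
SW3: 21  (via SW32)
Shortest route: SW17 → SW31 → SW29 → SW32 → SW3 = 21 ms.

21 ms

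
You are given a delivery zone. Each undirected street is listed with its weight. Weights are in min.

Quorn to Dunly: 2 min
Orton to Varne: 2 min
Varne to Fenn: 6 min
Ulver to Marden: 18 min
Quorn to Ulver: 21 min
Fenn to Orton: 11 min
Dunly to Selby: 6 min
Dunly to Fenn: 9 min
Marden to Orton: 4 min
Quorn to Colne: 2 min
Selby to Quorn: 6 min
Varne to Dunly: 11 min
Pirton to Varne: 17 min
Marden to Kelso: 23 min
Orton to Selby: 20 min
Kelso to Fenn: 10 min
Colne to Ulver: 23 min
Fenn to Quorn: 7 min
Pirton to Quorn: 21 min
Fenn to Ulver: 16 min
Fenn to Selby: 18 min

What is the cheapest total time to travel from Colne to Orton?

17 min

Compare a few routes:
Colne - Quorn - Dunly - Varne - Orton: 2+2+11+2 = 17
Colne - Quorn - Fenn - Orton: 2+7+11 = 20
Colne - Quorn - Dunly - Fenn - Varne - Orton: 2+2+9+6+2 = 21
The minimum is 17 min via Colne - Quorn - Dunly - Varne - Orton.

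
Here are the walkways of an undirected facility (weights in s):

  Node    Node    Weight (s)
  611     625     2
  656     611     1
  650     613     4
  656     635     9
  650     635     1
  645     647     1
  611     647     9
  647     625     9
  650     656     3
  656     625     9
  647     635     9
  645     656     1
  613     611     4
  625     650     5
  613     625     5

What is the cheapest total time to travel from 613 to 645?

6 s

Compare a few routes:
613 - 650 - 656 - 645: 4+3+1 = 8
613 - 611 - 656 - 645: 4+1+1 = 6
The minimum is 6 s via 613 - 611 - 656 - 645.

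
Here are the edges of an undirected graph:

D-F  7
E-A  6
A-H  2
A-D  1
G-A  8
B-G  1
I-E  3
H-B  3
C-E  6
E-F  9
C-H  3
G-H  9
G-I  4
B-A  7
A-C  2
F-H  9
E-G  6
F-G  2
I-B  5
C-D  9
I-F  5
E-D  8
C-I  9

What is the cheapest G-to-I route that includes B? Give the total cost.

6

Shortest G→B: G–B = 1
Best B to I: B–I costing 5
Total via B: 1 + 5 = 6.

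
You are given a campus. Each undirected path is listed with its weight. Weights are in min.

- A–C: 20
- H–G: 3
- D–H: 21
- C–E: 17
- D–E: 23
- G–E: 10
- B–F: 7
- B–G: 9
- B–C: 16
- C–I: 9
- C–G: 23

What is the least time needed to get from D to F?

Settle nodes by increasing distance from D:
D: 0
H: 21  (via D)
E: 23  (via D)
G: 24  (via H)
B: 33  (via G)
C: 40  (via E)
F: 40  (via B)
Shortest route: D → H → G → B → F = 40 min.

40 min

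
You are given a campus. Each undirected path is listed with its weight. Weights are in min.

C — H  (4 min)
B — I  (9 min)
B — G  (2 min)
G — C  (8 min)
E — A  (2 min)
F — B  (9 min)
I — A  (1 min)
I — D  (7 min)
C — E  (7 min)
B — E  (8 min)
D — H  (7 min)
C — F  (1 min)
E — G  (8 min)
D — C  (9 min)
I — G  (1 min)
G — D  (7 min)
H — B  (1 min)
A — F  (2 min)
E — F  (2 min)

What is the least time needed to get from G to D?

7 min

Shortest distances from G:
G: 0
I: 1  (via G)
A: 2  (via I)
B: 2  (via G)
H: 3  (via B)
E: 4  (via A)
F: 4  (via A)
C: 5  (via F)
D: 7  (via G)
Shortest route: G → D = 7 min.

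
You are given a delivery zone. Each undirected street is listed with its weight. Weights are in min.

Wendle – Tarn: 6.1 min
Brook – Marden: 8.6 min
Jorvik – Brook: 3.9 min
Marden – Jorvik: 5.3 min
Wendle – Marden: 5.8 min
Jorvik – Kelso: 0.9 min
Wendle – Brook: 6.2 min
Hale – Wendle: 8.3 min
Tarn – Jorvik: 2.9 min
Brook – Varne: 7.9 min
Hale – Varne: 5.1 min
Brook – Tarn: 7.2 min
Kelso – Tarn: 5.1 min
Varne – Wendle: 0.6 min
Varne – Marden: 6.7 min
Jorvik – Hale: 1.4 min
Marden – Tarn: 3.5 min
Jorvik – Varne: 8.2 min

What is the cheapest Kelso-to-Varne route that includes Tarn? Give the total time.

Best Kelso to Tarn: Kelso → Jorvik → Tarn costing 3.8
Shortest Tarn→Varne: Tarn → Wendle → Varne = 6.7
Total via Tarn: 3.8 + 6.7 = 10.5 min.

10.5 min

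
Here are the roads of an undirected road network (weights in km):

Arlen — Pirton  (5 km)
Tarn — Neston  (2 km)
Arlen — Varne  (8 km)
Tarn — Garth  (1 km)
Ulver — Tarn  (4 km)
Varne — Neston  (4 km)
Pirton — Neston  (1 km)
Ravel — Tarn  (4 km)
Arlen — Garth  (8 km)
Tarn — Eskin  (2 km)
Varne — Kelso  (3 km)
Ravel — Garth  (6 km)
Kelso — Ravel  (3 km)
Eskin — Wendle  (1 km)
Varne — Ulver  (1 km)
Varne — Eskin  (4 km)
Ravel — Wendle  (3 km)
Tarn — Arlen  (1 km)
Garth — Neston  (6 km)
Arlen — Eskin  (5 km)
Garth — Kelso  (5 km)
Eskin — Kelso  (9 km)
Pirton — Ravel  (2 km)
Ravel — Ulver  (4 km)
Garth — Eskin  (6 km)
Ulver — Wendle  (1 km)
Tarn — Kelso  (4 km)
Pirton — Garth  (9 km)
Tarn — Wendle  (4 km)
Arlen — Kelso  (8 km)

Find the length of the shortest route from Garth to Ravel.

5 km

Compare a few routes:
Garth → Ravel: 6 = 6
Garth → Tarn → Ravel: 1+4 = 5
The minimum is 5 km via Garth → Tarn → Ravel.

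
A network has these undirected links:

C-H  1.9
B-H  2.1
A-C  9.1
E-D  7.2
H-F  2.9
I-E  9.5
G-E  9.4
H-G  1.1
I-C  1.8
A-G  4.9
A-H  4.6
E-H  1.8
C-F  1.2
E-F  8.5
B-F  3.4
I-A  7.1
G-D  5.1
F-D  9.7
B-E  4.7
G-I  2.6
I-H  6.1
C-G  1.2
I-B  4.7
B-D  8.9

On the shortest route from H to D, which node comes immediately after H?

G

Enumerating some paths:
H - E - D: 1.8+7.2 = 9
H - C - G - D: 1.9+1.2+5.1 = 8.2
H - G - D: 1.1+5.1 = 6.2
Cheapest is H - G - D at 6.2.
So from H the first move is to G.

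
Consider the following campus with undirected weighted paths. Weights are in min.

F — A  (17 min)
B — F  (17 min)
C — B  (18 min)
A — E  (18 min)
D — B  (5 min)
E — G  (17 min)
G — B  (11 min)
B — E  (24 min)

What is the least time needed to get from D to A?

Shortest distances from D:
D: 0
B: 5  (via D)
G: 16  (via B)
F: 22  (via B)
C: 23  (via B)
E: 29  (via B)
A: 39  (via F)
Shortest route: D → B → F → A = 39 min.

39 min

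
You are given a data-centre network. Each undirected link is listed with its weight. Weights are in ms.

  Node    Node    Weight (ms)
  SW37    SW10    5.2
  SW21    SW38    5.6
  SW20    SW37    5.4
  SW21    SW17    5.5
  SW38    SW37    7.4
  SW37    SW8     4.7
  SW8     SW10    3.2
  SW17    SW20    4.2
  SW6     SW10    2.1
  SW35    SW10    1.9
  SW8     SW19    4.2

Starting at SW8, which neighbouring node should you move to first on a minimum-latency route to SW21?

Enumerating some paths:
SW8 → SW10 → SW37 → SW38 → SW21: 3.2+5.2+7.4+5.6 = 21.4
SW8 → SW37 → SW38 → SW21: 4.7+7.4+5.6 = 17.7
SW8 → SW37 → SW20 → SW17 → SW21: 4.7+5.4+4.2+5.5 = 19.8
Cheapest is SW8 → SW37 → SW38 → SW21 at 17.7 ms.
So from SW8 the first move is to SW37.

SW37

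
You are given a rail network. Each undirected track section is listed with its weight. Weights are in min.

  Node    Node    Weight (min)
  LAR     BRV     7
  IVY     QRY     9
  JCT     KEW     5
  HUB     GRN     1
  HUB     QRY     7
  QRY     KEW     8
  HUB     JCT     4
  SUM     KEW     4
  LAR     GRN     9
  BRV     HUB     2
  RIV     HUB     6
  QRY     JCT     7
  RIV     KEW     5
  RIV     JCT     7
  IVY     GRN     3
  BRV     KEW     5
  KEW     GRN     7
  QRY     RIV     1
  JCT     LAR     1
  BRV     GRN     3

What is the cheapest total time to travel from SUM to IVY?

14 min

Candidate routes:
SUM - KEW - GRN - IVY: 4+7+3 = 14
SUM - KEW - BRV - HUB - GRN - IVY: 4+5+2+1+3 = 15
SUM - KEW - JCT - HUB - GRN - IVY: 4+5+4+1+3 = 17
SUM - KEW - BRV - GRN - IVY: 4+5+3+3 = 15
Cheapest is SUM - KEW - GRN - IVY at 14 min.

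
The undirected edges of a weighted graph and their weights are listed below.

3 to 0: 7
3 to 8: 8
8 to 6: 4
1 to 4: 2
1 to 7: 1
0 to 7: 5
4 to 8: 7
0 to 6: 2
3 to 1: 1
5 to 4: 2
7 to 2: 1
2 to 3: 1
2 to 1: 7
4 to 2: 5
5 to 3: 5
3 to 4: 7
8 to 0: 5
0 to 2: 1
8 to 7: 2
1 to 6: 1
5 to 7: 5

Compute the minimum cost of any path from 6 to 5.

Shortest distances from 6:
6: 0
1: 1  (via 6)
0: 2  (via 6)
3: 2  (via 1)
7: 2  (via 1)
2: 3  (via 0)
4: 3  (via 1)
8: 4  (via 6)
5: 5  (via 4)
Shortest route: 6 → 1 → 4 → 5 = 5.

5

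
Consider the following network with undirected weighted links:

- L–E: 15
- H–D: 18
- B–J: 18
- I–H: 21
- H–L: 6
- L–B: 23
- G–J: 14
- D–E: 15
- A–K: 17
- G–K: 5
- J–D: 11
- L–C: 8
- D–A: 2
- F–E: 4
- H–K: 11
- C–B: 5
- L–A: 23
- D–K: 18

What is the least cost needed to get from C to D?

Shortest distances from C:
C: 0
B: 5  (via C)
L: 8  (via C)
H: 14  (via L)
E: 23  (via L)
J: 23  (via B)
K: 25  (via H)
F: 27  (via E)
G: 30  (via K)
A: 31  (via L)
D: 32  (via H)
Shortest route: C → L → H → D = 32.

32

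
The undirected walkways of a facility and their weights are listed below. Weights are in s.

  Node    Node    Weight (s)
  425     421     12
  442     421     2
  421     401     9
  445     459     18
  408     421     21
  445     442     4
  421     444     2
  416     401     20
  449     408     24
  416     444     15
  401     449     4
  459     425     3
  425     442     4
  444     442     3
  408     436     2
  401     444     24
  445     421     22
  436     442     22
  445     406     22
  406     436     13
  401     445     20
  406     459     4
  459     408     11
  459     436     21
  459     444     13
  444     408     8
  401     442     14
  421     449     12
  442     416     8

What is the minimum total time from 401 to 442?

Shortest distances from 401:
401: 0
449: 4  (via 401)
421: 9  (via 401)
442: 11  (via 421)
Shortest route: 401–421–442 = 11 s.

11 s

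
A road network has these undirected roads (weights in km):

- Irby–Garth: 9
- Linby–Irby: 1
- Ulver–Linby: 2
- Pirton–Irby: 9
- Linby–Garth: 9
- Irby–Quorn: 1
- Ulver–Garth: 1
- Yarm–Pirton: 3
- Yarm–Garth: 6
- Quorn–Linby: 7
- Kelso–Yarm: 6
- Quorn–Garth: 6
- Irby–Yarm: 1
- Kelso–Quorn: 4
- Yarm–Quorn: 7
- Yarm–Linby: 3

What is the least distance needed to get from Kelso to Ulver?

8 km

Running Dijkstra from Kelso:
Kelso: 0
Quorn: 4  (via Kelso)
Irby: 5  (via Quorn)
Linby: 6  (via Irby)
Yarm: 6  (via Kelso)
Ulver: 8  (via Linby)
Shortest route: Kelso → Quorn → Irby → Linby → Ulver = 8 km.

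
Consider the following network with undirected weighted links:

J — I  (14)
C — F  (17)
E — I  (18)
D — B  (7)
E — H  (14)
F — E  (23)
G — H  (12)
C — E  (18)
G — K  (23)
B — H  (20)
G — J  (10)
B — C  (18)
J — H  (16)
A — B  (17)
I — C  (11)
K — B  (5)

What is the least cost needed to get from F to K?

Compare a few routes:
F - E - H - B - K: 23+14+20+5 = 62
F - C - B - K: 17+18+5 = 40
The minimum is 40 via F - C - B - K.

40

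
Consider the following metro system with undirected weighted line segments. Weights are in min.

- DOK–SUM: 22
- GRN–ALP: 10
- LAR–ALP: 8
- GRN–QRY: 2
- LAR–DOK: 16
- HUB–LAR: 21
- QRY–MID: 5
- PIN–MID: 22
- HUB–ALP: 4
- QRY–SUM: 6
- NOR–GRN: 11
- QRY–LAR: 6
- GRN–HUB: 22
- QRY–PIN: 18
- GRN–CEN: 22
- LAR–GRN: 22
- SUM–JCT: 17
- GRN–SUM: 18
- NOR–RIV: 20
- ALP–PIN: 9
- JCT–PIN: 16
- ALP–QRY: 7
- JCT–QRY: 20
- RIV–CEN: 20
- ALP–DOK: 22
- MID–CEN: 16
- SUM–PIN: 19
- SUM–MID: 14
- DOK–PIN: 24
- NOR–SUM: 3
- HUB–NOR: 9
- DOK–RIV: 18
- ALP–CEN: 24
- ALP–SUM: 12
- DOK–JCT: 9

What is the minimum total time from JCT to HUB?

29 min

Enumerating some paths:
JCT–QRY–ALP–HUB: 20+7+4 = 31
JCT–SUM–NOR–HUB: 17+3+9 = 29
JCT–SUM–ALP–HUB: 17+12+4 = 33
JCT–SUM–QRY–ALP–HUB: 17+6+7+4 = 34
The minimum is 29 min via JCT–SUM–NOR–HUB.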